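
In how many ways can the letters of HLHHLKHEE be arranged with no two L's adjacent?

2940

Total arrangements of HLHHLKHEE: 9!/(4!·2!·2!) = 3780.
If the two L's are adjacent, glue them into one block, leaving 8 items to arrange: (8)!/(4!·2!) = 840 ways.
Hence 3780 − 840 = 2940.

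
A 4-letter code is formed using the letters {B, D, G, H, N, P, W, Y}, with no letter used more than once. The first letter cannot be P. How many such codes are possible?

The first letter has 8−1 = 7 choices (anything except P).
The remaining 3 letters are filled from the other 7 symbols without repetition: 7 × 6 × 5 = 210.
Total: 7 × 210 = 1470.

1470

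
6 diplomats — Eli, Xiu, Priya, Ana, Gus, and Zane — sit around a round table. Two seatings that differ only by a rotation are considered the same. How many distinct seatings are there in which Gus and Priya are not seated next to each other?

All circular seatings of 6 people number (5)! = 120.
Seatings with Gus beside Priya: treat them as a block with 2 internal orders, giving 2 × (4)! = 48.
Subtracting, 120 − 48 = 72.

72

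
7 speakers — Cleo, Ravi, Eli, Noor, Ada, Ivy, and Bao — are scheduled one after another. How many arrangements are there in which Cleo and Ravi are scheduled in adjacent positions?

1440

Treat {Cleo, Ravi} as a single unit. There are 6 units to order, and the pair itself can be ordered 2 ways.
That gives 2 × 6! = 2 × 720 = 1440.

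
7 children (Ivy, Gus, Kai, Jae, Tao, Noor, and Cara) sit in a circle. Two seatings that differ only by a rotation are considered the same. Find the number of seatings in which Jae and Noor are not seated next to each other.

480

All circular seatings of 7 people number (6)! = 720.
Seatings with Jae beside Noor: treat them as a block with 2 internal orders, giving 2 × (5)! = 240.
Subtracting, 720 − 240 = 480.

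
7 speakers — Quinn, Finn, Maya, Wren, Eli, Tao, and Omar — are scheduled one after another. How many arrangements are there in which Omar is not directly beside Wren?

3600

Of the 7! = 5040 arrangements, those with Omar and Wren adjacent number 2 × 6! = 1440 (treat the pair as a block with 2 internal orders).
So 5040 − 1440 = 3600 arrangements keep them apart.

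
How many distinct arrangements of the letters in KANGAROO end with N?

1260

Fix N in the last position and arrange the remaining 7 letters.
Those 7 letters have A appearing twice and O appearing twice, giving (7)!/(2!·2!) = 1260.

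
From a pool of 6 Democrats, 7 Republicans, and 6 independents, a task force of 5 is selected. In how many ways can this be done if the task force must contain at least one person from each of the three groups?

Total 5-person selections from all 19: C(19,5) = 11628.
Selections missing a whole group: no Democrats → C(13,5) = 1287; no Republicans → C(12,5) = 792; no independents → C(13,5) = 1287.
Add back selections omitting two groups (i.e. drawn from a single group): C(6,5) + C(7,5) + C(6,5) = 33.
By inclusion–exclusion: 11628 − 3366 + 33 = 8295.

8295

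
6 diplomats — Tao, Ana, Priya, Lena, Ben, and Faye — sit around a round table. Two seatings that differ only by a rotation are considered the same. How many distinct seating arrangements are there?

120

Fix one person's seat to break rotational symmetry; the remaining 5 people can be arranged in (5)! = 120 ways.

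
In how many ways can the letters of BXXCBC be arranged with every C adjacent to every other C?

Treat the 2 copies of C as a single block. The multiset to arrange is then {CC, B, B, X, X}, 5 items in all.
That gives (5)!/(2!·2!) = 30 arrangements.

30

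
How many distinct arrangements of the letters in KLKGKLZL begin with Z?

140

With the first slot taken by Z, it remains to arrange the other 7 letters (KLKGKLL).
Those 7 letters have K appearing 3 times and L appearing 3 times, giving (7)!/(3!·3!) = 140.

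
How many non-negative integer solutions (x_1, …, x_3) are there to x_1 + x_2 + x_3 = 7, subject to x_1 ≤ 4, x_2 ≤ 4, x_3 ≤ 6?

By stars and bars, unrestricted non-negative solutions to x_1+…+x_3 = 7 number C(7+2,2) = 36.
Subtract solutions that violate a single cap (substitute x_i' = x_i − (cap_i+1)): x_1 ≥ 5 gives C(4,2) = 6; x_2 ≥ 5 gives C(4,2) = 6; x_3 ≥ 7 gives C(2,2) = 1. Together 13.
No two caps can be exceeded simultaneously, so the pair terms are all 0.
By inclusion–exclusion the count is 36 − 13 + 0 = 23.

23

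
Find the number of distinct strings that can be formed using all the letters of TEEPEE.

TEEPEE has 6 letters with E appearing 4 times.
The number of distinct arrangements is 6!/(4!) = 720/24 = 30.

30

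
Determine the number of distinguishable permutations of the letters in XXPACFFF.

3360

XXPACFFF has 8 letters with F appearing 3 times and X appearing twice.
Dividing 8! = 40320 by 3!·2! = 12 for the repeated letters gives 3360.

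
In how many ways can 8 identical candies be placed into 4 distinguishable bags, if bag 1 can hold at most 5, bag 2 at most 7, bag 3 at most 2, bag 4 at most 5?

88

By stars and bars, unrestricted non-negative solutions to x_1+…+x_4 = 8 number C(8+3,3) = 165.
Subtract solutions that violate a single cap (substitute x_i' = x_i − (cap_i+1)): x_1 ≥ 6 gives C(5,3) = 10; x_2 ≥ 8 gives C(3,3) = 1; x_3 ≥ 3 gives C(8,3) = 56; x_4 ≥ 6 gives C(5,3) = 10. Together 77.
No two caps can be exceeded simultaneously, so the pair terms are all 0.
By inclusion–exclusion the count is 165 − 77 + 0 = 88.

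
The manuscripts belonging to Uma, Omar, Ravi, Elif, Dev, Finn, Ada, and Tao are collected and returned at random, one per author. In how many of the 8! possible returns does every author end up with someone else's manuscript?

This is the derangement count D_8: permutations of 8 items with no fixed point.
By inclusion–exclusion this is Σ_{j=0}^{8} (−1)^j C(8,j)·(8−j)!.
Computing: 40320 − 40320 + 20160 − 6720 + 1680 − 336 + 56 − 8 + 1 = 14833.

14833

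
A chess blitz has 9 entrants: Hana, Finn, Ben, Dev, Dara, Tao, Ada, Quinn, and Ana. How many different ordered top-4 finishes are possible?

3024

There are 9 choices for 1st place, 8 for 2nd, and so on down to 6 for position 4.
That gives 9 × 8 × 7 × 6 = 3024.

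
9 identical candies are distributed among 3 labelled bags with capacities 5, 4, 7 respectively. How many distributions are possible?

By stars and bars, unrestricted non-negative solutions to x_1+…+x_3 = 9 number C(9+2,2) = 55.
Subtract solutions that violate a single cap (substitute x_i' = x_i − (cap_i+1)): x_1 ≥ 6 gives C(5,2) = 10; x_2 ≥ 5 gives C(6,2) = 15; x_3 ≥ 8 gives C(3,2) = 3. Together 28.
No two caps can be exceeded simultaneously, so the pair terms are all 0.
By inclusion–exclusion the count is 55 − 28 + 0 = 27.

27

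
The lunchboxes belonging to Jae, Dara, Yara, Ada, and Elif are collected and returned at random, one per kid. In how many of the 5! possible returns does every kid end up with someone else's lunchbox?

44

Count assignments avoiding every fixed point. For any j of the 5 kids fixed to their own lunchbox, the other 5−j can be arranged in (5−j)! ways.
By inclusion–exclusion this is Σ_{j=0}^{5} (−1)^j C(5,j)·(5−j)!.
Computing: 120 − 120 + 60 − 20 + 5 − 1 = 44.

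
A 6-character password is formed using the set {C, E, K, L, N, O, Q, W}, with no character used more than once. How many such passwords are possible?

20160

With no repetition, fill the 6 characters in order: 8 choices, then 7, down to 3.
8 × 7 × 6 × 5 × 4 × 3 = 20160.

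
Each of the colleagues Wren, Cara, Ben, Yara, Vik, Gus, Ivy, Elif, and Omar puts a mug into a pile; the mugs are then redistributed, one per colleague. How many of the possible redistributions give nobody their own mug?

Let Aᵢ be the assignments in which colleague i gets their own mug. We want the size of the complement of A₁∪…∪A_9.
By inclusion–exclusion this is Σ_{j=0}^{9} (−1)^j C(9,j)·(9−j)!.
Computing: 362880 − 362880 + 181440 − 60480 + 15120 − 3024 + 504 − 72 + 9 − 1 = 133496.

133496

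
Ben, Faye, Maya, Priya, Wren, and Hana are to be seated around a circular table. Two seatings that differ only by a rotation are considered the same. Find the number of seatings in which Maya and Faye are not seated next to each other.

72

All circular seatings of 6 people number (5)! = 120.
Those with Maya next to Faye: fuse the pair into one unit and seat 5 units around a circle — 2·(4)! = 48.
Subtracting, 120 − 48 = 72.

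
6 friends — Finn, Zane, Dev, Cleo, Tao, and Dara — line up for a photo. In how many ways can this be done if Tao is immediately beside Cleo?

240

Place the 4 others and the Tao-Cleo pair as 5 objects in a line; the pair has 2 internal arrangements.
So the count is 2·(5)! = 240.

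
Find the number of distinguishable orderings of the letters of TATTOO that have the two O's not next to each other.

There are 6!/(3!·2!) = 60 arrangements of TATTOO in total.
Arrangements with the O's together: treat OO as one letter, giving (5)!/(3!) = 20.
Hence 60 − 20 = 40.

40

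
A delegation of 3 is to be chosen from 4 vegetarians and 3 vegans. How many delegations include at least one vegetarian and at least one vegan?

30

With no constraint there are C(7,3) = 35 possible selections.
Selections missing a whole group: no vegetarians → C(3,3) = 1; no vegans → C(4,3) = 4.
Both groups omitted at once is impossible, so 35 − 5 = 30.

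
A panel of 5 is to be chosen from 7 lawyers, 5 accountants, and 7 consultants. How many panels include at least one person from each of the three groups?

8085

Total 5-person selections from all 19: C(19,5) = 11628.
Selections missing a whole group: no lawyers → C(12,5) = 792; no accountants → C(14,5) = 2002; no consultants → C(12,5) = 792.
Add back selections omitting two groups (i.e. drawn from a single group): C(7,5) + C(5,5) + C(7,5) = 43.
By inclusion–exclusion: 11628 − 3586 + 43 = 8085.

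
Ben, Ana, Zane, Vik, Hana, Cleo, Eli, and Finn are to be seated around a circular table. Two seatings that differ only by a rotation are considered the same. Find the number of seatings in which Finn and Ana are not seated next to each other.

All circular seatings of 8 people number (7)! = 5040.
Those with Finn next to Ana: fuse the pair into one unit and seat 7 units around a circle — 2·(6)! = 1440.
Subtracting, 5040 − 1440 = 3600.

3600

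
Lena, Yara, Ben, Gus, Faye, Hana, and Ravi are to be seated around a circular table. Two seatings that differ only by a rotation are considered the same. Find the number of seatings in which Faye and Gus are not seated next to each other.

All circular seatings of 7 people number (6)! = 720.
Seatings with Faye beside Gus: treat them as a block with 2 internal orders, giving 2 × (5)! = 240.
Subtracting, 720 − 240 = 480.

480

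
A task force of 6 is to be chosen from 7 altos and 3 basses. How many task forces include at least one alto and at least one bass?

203

With no constraint there are C(10,6) = 210 possible selections.
Selections missing a whole group: no altos → C(3,6) = 0; no basses → C(7,6) = 7.
Both groups omitted at once is impossible, so 210 − 7 = 203.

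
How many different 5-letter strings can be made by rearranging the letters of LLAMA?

30

The 5 letters of LLAMA have repeats: A appearing twice and L appearing twice.
Dividing 5! = 120 by 2!·2! = 4 for the repeated letters gives 30.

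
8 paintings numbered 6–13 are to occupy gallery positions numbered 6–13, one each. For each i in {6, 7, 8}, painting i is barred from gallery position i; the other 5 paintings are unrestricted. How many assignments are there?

Let Aᵢ (for i ∈ {6, 7, 8}) be the placements that put painting i in its forbidden gallery position. Any j of these fix j positions, leaving (8−j)! ways to fill the rest, and there are C(3,j) ways to pick which j.
By inclusion–exclusion, the number of valid placements is Σ_{j=0}^{3} (−1)^j C(3,j)·(8−j)!.
Computing: 40320 − 15120 + 2160 − 120 = 27240.

27240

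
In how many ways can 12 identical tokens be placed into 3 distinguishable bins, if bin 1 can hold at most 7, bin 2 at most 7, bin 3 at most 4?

Without the upper bounds there are C(14,2) = 91 ways to split 12 among 3 bins.
Subtract solutions that violate a single cap (substitute x_i' = x_i − (cap_i+1)): x_1 ≥ 8 gives C(6,2) = 15; x_2 ≥ 8 gives C(6,2) = 15; x_3 ≥ 5 gives C(9,2) = 36. Together 66.
No two caps can be exceeded simultaneously, so the pair terms are all 0.
By inclusion–exclusion the count is 91 − 66 + 0 = 25.

25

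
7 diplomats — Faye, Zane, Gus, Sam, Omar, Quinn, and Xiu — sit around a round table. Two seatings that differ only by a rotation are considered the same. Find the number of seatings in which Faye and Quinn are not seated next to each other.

All circular seatings of 7 people number (6)! = 720.
Seatings with Faye beside Quinn: treat them as a block with 2 internal orders, giving 2 × (5)! = 240.
Subtracting, 720 − 240 = 480.

480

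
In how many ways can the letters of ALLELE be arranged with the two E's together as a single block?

20

Treat the 2 copies of E as a single block. The multiset to arrange is then {EE, A, L, L, L}, 5 items in all.
That gives (5)!/(3!) = 20 arrangements.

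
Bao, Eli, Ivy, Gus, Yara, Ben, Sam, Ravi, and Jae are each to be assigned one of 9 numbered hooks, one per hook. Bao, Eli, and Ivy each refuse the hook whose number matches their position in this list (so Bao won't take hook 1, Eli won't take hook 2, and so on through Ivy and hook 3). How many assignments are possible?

256320

Let Aᵢ (for i ∈ {1, 2, 3}) be the placements that put person i in their forbidden hook. Any j of these fix j positions, leaving (9−j)! ways to fill the rest, and there are C(3,j) ways to pick which j.
By inclusion–exclusion, the number of valid placements is Σ_{j=0}^{3} (−1)^j C(3,j)·(9−j)!.
Computing: 362880 − 120960 + 15120 − 720 = 256320.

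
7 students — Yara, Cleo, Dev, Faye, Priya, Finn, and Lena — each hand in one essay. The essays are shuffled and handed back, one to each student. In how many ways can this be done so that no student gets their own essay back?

1854

This is the derangement count D_7: permutations of 7 items with no fixed point.
By inclusion–exclusion this is Σ_{j=0}^{7} (−1)^j C(7,j)·(7−j)!.
Computing: 5040 − 5040 + 2520 − 840 + 210 − 42 + 7 − 1 = 1854.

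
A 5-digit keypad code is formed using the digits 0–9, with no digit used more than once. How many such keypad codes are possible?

With no repetition, fill the 5 digits in order: 10 choices, then 9, down to 6.
10 × 9 × 8 × 7 × 6 = 30240.

30240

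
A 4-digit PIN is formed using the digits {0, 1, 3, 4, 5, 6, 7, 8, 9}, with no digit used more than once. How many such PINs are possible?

This is a permutation of 4 out of 9: P(9,4) = 9!/5!.
9 × 8 × 7 × 6 = 3024.

3024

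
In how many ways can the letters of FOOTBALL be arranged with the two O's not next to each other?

There are 8!/(2!·2!) = 10080 arrangements of FOOTBALL in total.
Arrangements with the O's together: treat OO as one letter, giving (7)!/(2!) = 2520.
Subtracting, 10080 − 2520 = 7560 arrangements keep the O's apart.

7560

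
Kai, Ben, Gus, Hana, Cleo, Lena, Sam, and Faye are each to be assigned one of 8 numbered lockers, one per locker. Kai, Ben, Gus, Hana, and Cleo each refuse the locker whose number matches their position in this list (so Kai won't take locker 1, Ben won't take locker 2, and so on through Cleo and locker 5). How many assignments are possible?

Let Aᵢ (for 1 ≤ i ≤ 5) be the placements that put person i in their forbidden locker. Any j of these fix j positions, leaving (8−j)! ways to fill the rest, and there are C(5,j) ways to pick which j.
By inclusion–exclusion, the number of valid placements is Σ_{j=0}^{5} (−1)^j C(5,j)·(8−j)!.
Computing: 40320 − 25200 + 7200 − 1200 + 120 − 6 = 21234.

21234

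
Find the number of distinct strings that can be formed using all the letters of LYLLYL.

Letter multiplicities in LYLLYL: L×4, Y×2.
So there are 6! / (4!·2!) = 15 distinguishable arrangements.

15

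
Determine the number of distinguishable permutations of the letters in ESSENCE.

The 7 letters of ESSENCE have repeats: E appearing 3 times and S appearing twice.
So there are 7! / (3!·2!) = 420 distinguishable arrangements.

420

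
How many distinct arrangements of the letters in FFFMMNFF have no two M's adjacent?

126

Total arrangements of FFFMMNFF: 8!/(5!·2!) = 168.
If the two M's are adjacent, glue them into one block, leaving 7 items to arrange: (7)!/(5!) = 42 ways.
Hence 168 − 42 = 126.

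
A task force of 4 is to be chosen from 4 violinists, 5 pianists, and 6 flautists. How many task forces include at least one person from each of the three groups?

With no constraint there are C(15,4) = 1365 possible selections.
Subtract selections that omit an entire group: no violinists → C(11,4) = 330; no pianists → C(10,4) = 210; no flautists → C(9,4) = 126.
Add back selections omitting two groups (i.e. drawn from a single group): C(4,4) + C(5,4) + C(6,4) = 21.
By inclusion–exclusion: 1365 − 666 + 21 = 720.

720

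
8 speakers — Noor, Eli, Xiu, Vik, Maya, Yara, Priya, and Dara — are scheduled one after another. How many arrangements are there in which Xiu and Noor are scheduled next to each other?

10080

Glue Xiu and Noor into one block (2 internal orders), leaving 7 units to arrange in a row.
So the count is 2·(7)! = 10080.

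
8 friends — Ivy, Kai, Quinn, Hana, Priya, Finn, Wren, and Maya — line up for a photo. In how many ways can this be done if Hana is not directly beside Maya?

There are 8! = 40320 arrangements in all. If Hana and Maya are adjacent, merging them into one block gives 2·(7)! = 10080 arrangements.
Complementary counting: 40320 − 10080 = 30240.

30240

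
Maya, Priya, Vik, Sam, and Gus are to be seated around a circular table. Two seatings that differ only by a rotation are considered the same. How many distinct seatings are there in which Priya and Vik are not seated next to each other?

12

Without the restriction there are (4)! = 24 seatings.
Those with Priya next to Vik: fuse the pair into one unit and seat 4 units around a circle — 2·(3)! = 12.
Subtracting, 24 − 12 = 12.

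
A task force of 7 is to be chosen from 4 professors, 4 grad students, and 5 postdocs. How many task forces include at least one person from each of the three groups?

1636

Unrestricted: C(13,7) = 1716 ways to pick any 7 of the 13.
Subtract selections that omit an entire group: no professors → C(9,7) = 36; no grad students → C(9,7) = 36; no postdocs → C(8,7) = 8.
Add back selections omitting two groups (i.e. drawn from a single group): C(4,7) + C(4,7) + C(5,7) = 0.
By inclusion–exclusion: 1716 − 80 + 0 = 1636.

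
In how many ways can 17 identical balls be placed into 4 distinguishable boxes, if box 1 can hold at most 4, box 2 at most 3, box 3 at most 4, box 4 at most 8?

Ignoring the caps, the number of non-negative solutions to x_1+…+x_4 = 17 is C(20,3) = 1140.
Subtract solutions that violate a single cap (substitute x_i' = x_i − (cap_i+1)): x_1 ≥ 5 gives C(15,3) = 455; x_2 ≥ 4 gives C(16,3) = 560; x_3 ≥ 5 gives C(15,3) = 455; x_4 ≥ 9 gives C(11,3) = 165. Together 1635.
Add back pairs where two caps are both exceeded: 165 + 120 + 20 + 165 + 35 + 20 = 525.
Subtract triples: 20 + 0 + 0 + 0 = 20.
By inclusion–exclusion the count is 1140 − 1635 + 525 − 20 = 10.

10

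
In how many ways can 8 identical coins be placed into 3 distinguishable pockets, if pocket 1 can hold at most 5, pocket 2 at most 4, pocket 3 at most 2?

9

Without the upper bounds there are C(10,2) = 45 ways to split 8 among 3 pockets.
Subtract solutions that violate a single cap (substitute x_i' = x_i − (cap_i+1)): x_1 ≥ 6 gives C(4,2) = 6; x_2 ≥ 5 gives C(5,2) = 10; x_3 ≥ 3 gives C(7,2) = 21. Together 37.
Add back pairs where two caps are both exceeded: 0 + 0 + 1 = 1.
By inclusion–exclusion the count is 45 − 37 + 1 = 9.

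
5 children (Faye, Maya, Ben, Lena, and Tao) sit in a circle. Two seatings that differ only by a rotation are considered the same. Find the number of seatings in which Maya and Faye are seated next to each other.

Treat {Maya, Faye} as one unit (2 internal orders) and seat the resulting 4 units around the table: (3)! circular arrangements.
So 2 × (3)! = 2 × 6 = 12.

12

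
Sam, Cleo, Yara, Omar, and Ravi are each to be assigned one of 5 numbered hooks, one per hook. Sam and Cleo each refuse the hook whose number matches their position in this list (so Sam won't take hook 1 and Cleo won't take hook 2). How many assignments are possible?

78

Let Aᵢ (for i ∈ {1, 2}) be the placements that put person i in their forbidden hook. Any j of these fix j positions, leaving (5−j)! ways to fill the rest, and there are C(2,j) ways to pick which j.
By inclusion–exclusion, the number of valid placements is Σ_{j=0}^{2} (−1)^j C(2,j)·(5−j)!.
Computing: 120 − 48 + 6 = 78.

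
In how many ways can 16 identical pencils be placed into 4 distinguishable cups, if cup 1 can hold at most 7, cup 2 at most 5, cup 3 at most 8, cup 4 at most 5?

Ignoring the caps, the number of non-negative solutions to x_1+…+x_4 = 16 is C(19,3) = 969.
Subtract solutions that violate a single cap (substitute x_i' = x_i − (cap_i+1)): x_1 ≥ 8 gives C(11,3) = 165; x_2 ≥ 6 gives C(13,3) = 286; x_3 ≥ 9 gives C(10,3) = 120; x_4 ≥ 6 gives C(13,3) = 286. Together 857.
Add back pairs where two caps are both exceeded: 10 + 0 + 10 + 4 + 35 + 4 = 63.
By inclusion–exclusion the count is 969 − 857 + 63 = 175.

175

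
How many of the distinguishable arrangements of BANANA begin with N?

Fix N in the first position and arrange the remaining 5 letters.
Those 5 letters have A appearing 3 times, giving (5)!/(3!) = 20.

20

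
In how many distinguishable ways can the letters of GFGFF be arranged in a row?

Letter multiplicities in GFGFF: F×3, G×2.
So there are 5! / (3!·2!) = 10 distinguishable arrangements.

10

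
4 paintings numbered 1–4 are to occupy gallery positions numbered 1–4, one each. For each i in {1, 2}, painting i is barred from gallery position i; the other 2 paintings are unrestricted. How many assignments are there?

14

Let Aᵢ (for i ∈ {1, 2}) be the placements that put painting i in its forbidden gallery position. Any j of these fix j positions, leaving (4−j)! ways to fill the rest, and there are C(2,j) ways to pick which j.
By inclusion–exclusion, the number of valid placements is Σ_{j=0}^{2} (−1)^j C(2,j)·(4−j)!.
Computing: 24 − 12 + 2 = 14.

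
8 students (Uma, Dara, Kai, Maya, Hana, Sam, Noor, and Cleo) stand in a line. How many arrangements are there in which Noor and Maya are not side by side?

There are 8! = 40320 arrangements in all. If Noor and Maya are adjacent, merging them into one block gives 2·(7)! = 10080 arrangements.
Complementary counting: 40320 − 10080 = 30240.

30240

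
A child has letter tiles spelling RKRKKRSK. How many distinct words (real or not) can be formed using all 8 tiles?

280

The 8 letters of RKRKKRSK have repeats: K appearing 4 times and R appearing 3 times.
So there are 8! / (4!·3!) = 280 distinguishable arrangements.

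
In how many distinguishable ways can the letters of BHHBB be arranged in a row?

10

BHHBB has 5 letters with B appearing 3 times and H appearing twice.
The number of distinct arrangements is 5!/(3!·2!) = 120/12 = 10.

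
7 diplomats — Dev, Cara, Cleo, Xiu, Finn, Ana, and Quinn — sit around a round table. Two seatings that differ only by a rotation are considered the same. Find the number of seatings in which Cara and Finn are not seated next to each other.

480

All circular seatings of 7 people number (6)! = 720.
Those with Cara next to Finn: fuse the pair into one unit and seat 6 units around a circle — 2·(5)! = 240.
Subtracting, 720 − 240 = 480.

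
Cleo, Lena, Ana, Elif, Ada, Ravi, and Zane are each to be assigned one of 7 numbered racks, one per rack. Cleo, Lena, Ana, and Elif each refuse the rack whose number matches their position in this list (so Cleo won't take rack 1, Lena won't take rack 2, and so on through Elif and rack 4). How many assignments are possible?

Let Aᵢ (for 1 ≤ i ≤ 4) be the placements that put person i in their forbidden rack. Any j of these fix j positions, leaving (7−j)! ways to fill the rest, and there are C(4,j) ways to pick which j.
By inclusion–exclusion, the number of valid placements is Σ_{j=0}^{4} (−1)^j C(4,j)·(7−j)!.
Computing: 5040 − 2880 + 720 − 96 + 6 = 2790.

2790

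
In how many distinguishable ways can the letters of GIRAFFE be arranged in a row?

2520

The 7 letters of GIRAFFE have repeats: F appearing twice.
The number of distinct arrangements is 7!/(2!) = 5040/2 = 2520.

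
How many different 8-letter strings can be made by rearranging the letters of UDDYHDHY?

The 8 letters of UDDYHDHY have repeats: D appearing 3 times, H appearing twice, and Y appearing twice.
So there are 8! / (3!·2!·2!) = 1680 distinguishable arrangements.

1680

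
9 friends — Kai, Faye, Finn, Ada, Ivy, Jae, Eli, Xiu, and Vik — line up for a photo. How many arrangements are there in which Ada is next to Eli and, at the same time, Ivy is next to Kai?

Treat {Ada,Eli} as one block (2 orders) and {Ivy,Kai} as another (2 orders).
That leaves 7 units to arrange: 2 × 2 × 7! = 4 × 5040 = 20160.

20160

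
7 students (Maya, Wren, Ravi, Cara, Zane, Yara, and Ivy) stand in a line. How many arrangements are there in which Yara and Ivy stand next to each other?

1440

Glue Yara and Ivy into one block (2 internal orders), leaving 6 units to arrange in a row.
So the count is 2·(6)! = 1440.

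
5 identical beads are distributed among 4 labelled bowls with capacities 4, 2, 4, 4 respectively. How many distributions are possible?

Without the upper bounds there are C(8,3) = 56 ways to split 5 among 4 bowls.
Subtract solutions that violate a single cap (substitute x_i' = x_i − (cap_i+1)): x_1 ≥ 5 gives C(3,3) = 1; x_2 ≥ 3 gives C(5,3) = 10; x_3 ≥ 5 gives C(3,3) = 1; x_4 ≥ 5 gives C(3,3) = 1. Together 13.
No two caps can be exceeded simultaneously, so the pair terms are all 0.
By inclusion–exclusion the count is 56 − 13 + 0 = 43.

43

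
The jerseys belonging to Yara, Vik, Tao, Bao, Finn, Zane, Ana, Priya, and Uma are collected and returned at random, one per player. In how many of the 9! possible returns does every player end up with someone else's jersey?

This is the derangement count D_9: permutations of 9 items with no fixed point.
By inclusion–exclusion this is Σ_{j=0}^{9} (−1)^j C(9,j)·(9−j)!.
Computing: 362880 − 362880 + 181440 − 60480 + 15120 − 3024 + 504 − 72 + 9 − 1 = 133496.

133496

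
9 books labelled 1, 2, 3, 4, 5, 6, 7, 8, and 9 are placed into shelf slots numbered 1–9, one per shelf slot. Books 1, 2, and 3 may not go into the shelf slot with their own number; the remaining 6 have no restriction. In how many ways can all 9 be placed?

256320

Let Aᵢ (for i ∈ {1, 2, 3}) be the placements that put book i in its forbidden shelf slot. Any j of these fix j positions, leaving (9−j)! ways to fill the rest, and there are C(3,j) ways to pick which j.
By inclusion–exclusion, the number of valid placements is Σ_{j=0}^{3} (−1)^j C(3,j)·(9−j)!.
Computing: 362880 − 120960 + 15120 − 720 = 256320.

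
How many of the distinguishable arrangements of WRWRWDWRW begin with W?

With the first slot taken by W, it remains to arrange the other 8 letters (RWRWDWRW).
Those 8 letters have R appearing 3 times and W appearing 4 times, giving (8)!/(4!·3!) = 280.

280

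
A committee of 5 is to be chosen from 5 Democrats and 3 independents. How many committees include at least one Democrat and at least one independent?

55

With no constraint there are C(8,5) = 56 possible selections.
Subtract selections that omit an entire group: no Democrats → C(3,5) = 0; no independents → C(5,5) = 1.
Both groups omitted at once is impossible, so 56 − 1 = 55.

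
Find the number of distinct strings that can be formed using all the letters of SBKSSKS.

105

SBKSSKS has 7 letters with K appearing twice and S appearing 4 times.
The number of distinct arrangements is 7!/(4!·2!) = 5040/48 = 105.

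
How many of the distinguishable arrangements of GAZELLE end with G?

180

Fix G in the last position and arrange the remaining 6 letters.
Those 6 letters have E appearing twice and L appearing twice, giving (6)!/(2!·2!) = 180.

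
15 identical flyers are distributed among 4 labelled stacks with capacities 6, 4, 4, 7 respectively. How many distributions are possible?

76

By stars and bars, unrestricted non-negative solutions to x_1+…+x_4 = 15 number C(15+3,3) = 816.
Subtract solutions that violate a single cap (substitute x_i' = x_i − (cap_i+1)): x_1 ≥ 7 gives C(11,3) = 165; x_2 ≥ 5 gives C(13,3) = 286; x_3 ≥ 5 gives C(13,3) = 286; x_4 ≥ 8 gives C(10,3) = 120. Together 857.
Add back pairs where two caps are both exceeded: 20 + 20 + 1 + 56 + 10 + 10 = 117.
By inclusion–exclusion the count is 816 − 857 + 117 = 76.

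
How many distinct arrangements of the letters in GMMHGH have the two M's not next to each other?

60

There are 6!/(2!·2!·2!) = 90 arrangements of GMMHGH in total.
If the two M's are adjacent, glue them into one block, leaving 5 items to arrange: (5)!/(2!·2!) = 30 ways.
Hence 90 − 30 = 60.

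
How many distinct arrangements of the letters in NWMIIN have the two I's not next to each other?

There are 6!/(2!·2!) = 180 arrangements of NWMIIN in total.
If the two I's are adjacent, glue them into one block, leaving 5 items to arrange: (5)!/(2!) = 60 ways.
Subtracting, 180 − 60 = 120 arrangements keep the I's apart.

120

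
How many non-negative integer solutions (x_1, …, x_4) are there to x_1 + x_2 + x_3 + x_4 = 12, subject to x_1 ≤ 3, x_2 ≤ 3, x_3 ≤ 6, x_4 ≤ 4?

33

Ignoring the caps, the number of non-negative solutions to x_1+…+x_4 = 12 is C(15,3) = 455.
Subtract solutions that violate a single cap (substitute x_i' = x_i − (cap_i+1)): x_1 ≥ 4 gives C(11,3) = 165; x_2 ≥ 4 gives C(11,3) = 165; x_3 ≥ 7 gives C(8,3) = 56; x_4 ≥ 5 gives C(10,3) = 120. Together 506.
Add back pairs where two caps are both exceeded: 35 + 4 + 20 + 4 + 20 + 1 = 84.
By inclusion–exclusion the count is 455 − 506 + 84 = 33.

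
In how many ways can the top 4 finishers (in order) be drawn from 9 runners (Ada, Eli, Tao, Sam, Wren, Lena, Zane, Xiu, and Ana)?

There are 9 choices for 1st place, 8 for 2nd, and so on down to 6 for position 4.
That gives 9 × 8 × 7 × 6 = 3024.

3024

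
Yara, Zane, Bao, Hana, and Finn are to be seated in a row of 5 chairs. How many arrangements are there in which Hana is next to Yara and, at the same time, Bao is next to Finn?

24

Treat {Hana,Yara} as one block (2 orders) and {Bao,Finn} as another (2 orders).
That leaves 3 units to arrange: 2 × 2 × 3! = 4 × 6 = 24.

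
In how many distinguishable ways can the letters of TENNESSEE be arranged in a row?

3780

TENNESSEE has 9 letters with E appearing 4 times, N appearing twice, and S appearing twice.
The number of distinct arrangements is 9!/(4!·2!·2!) = 362880/96 = 3780.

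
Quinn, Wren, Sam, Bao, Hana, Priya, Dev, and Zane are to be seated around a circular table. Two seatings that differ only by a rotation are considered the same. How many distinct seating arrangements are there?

5040

Fix one person's seat to break rotational symmetry; the remaining 7 people can be arranged in (7)! = 5040 ways.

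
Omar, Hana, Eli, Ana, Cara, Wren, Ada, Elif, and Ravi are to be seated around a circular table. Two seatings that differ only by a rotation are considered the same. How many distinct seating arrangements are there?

Seat Omar anywhere (absorbing the rotational symmetry), then permute the other 8: (8)! = 40320.

40320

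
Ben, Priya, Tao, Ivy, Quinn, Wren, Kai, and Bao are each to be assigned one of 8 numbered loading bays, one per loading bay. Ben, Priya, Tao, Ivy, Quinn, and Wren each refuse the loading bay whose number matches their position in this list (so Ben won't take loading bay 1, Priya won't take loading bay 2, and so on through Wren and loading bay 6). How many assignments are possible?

Let Aᵢ (for 1 ≤ i ≤ 6) be the placements that put person i in their forbidden loading bay. Any j of these fix j positions, leaving (8−j)! ways to fill the rest, and there are C(6,j) ways to pick which j.
By inclusion–exclusion, the number of valid placements is Σ_{j=0}^{6} (−1)^j C(6,j)·(8−j)!.
Computing: 40320 − 30240 + 10800 − 2400 + 360 − 36 + 2 = 18806.

18806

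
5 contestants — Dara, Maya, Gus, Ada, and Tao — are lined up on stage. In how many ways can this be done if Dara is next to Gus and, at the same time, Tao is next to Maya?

Treat {Dara,Gus} as one block (2 orders) and {Tao,Maya} as another (2 orders).
That leaves 3 units to arrange: 2 × 2 × 3! = 4 × 6 = 24.

24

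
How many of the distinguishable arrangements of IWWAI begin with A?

6

Fix A in the first position and arrange the remaining 4 letters.
Those 4 letters have I appearing twice and W appearing twice, giving (4)!/(2!·2!) = 6.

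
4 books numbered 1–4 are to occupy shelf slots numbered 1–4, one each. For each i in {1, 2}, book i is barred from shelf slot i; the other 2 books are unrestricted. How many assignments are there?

Let Aᵢ (for i ∈ {1, 2}) be the placements that put book i in its forbidden shelf slot. Any j of these fix j positions, leaving (4−j)! ways to fill the rest, and there are C(2,j) ways to pick which j.
By inclusion–exclusion, the number of valid placements is Σ_{j=0}^{2} (−1)^j C(2,j)·(4−j)!.
Computing: 24 − 12 + 2 = 14.

14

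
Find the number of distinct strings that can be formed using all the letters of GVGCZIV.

GVGCZIV has 7 letters with G appearing twice and V appearing twice.
The number of distinct arrangements is 7!/(2!·2!) = 5040/4 = 1260.

1260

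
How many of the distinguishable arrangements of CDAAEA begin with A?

Fix A in the first position and arrange the remaining 5 letters.
Those 5 letters have A appearing twice, giving (5)!/(2!) = 60.

60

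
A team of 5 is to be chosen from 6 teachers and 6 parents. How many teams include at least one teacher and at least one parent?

780

Total 5-person selections from all 12: C(12,5) = 792.
Subtract selections that omit an entire group: no teachers → C(6,5) = 6; no parents → C(6,5) = 6.
Both groups omitted at once is impossible, so 792 − 12 = 780.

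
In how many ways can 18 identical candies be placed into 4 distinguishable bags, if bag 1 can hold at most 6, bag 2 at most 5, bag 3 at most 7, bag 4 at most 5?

56

Without the upper bounds there are C(21,3) = 1330 ways to split 18 among 4 bags.
Subtract solutions that violate a single cap (substitute x_i' = x_i − (cap_i+1)): x_1 ≥ 7 gives C(14,3) = 364; x_2 ≥ 6 gives C(15,3) = 455; x_3 ≥ 8 gives C(13,3) = 286; x_4 ≥ 6 gives C(15,3) = 455. Together 1560.
Add back pairs where two caps are both exceeded: 56 + 20 + 56 + 35 + 84 + 35 = 286.
By inclusion–exclusion the count is 1330 − 1560 + 286 = 56.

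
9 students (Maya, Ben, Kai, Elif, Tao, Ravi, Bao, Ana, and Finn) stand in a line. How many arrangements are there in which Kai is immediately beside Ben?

80640

Treat {Kai, Ben} as a single unit. There are 8 units to order, and the pair itself can be ordered 2 ways.
That gives 2 × 8! = 2 × 40320 = 80640.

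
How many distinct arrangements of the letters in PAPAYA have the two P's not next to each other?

There are 6!/(3!·2!) = 60 arrangements of PAPAYA in total.
Arrangements with the P's together: treat PP as one letter, giving (5)!/(3!) = 20.
Hence 60 − 20 = 40.

40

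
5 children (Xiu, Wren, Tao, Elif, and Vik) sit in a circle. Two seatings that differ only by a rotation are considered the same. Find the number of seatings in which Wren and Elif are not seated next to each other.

All circular seatings of 5 people number (4)! = 24.
Seatings with Wren beside Elif: treat them as a block with 2 internal orders, giving 2 × (3)! = 12.
Subtracting, 24 − 12 = 12.

12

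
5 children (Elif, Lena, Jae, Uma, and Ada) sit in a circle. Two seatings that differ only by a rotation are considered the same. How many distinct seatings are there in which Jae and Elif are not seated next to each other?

12

Without the restriction there are (4)! = 24 seatings.
Those with Jae next to Elif: fuse the pair into one unit and seat 4 units around a circle — 2·(3)! = 12.
Subtracting, 24 − 12 = 12.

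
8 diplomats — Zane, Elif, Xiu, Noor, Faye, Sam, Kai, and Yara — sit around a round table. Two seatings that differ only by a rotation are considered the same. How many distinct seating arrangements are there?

5040

Fix one person's seat to break rotational symmetry; the remaining 7 people can be arranged in (7)! = 5040 ways.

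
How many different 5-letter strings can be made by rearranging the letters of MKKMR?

MKKMR has 5 letters with K appearing twice and M appearing twice.
The number of distinct arrangements is 5!/(2!·2!) = 120/4 = 30.

30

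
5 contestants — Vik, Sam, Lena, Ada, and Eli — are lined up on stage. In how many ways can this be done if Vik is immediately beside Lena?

48

Glue Vik and Lena into one block (2 internal orders), leaving 4 units to arrange in a row.
So the count is 2·(4)! = 48.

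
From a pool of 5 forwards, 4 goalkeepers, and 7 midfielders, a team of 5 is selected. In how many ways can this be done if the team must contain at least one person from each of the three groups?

Total 5-person selections from all 16: C(16,5) = 4368.
Subtract selections that omit an entire group: no forwards → C(11,5) = 462; no goalkeepers → C(12,5) = 792; no midfielders → C(9,5) = 126.
Add back selections omitting two groups (i.e. drawn from a single group): C(5,5) + C(4,5) + C(7,5) = 22.
By inclusion–exclusion: 4368 − 1380 + 22 = 3010.

3010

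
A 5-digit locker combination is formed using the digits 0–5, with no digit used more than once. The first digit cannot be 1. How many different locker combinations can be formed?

600

The first digit has 6−1 = 5 choices (anything except 1).
The remaining 4 digits are filled from the other 5 symbols without repetition: 5 × 4 × 3 × 2 = 120.
Total: 5 × 120 = 600.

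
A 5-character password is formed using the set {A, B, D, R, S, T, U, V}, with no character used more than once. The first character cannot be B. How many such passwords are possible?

5880

The first character has 8−1 = 7 choices (anything except B).
The remaining 4 characters are filled from the other 7 symbols without repetition: 7 × 6 × 5 × 4 = 840.
Total: 7 × 840 = 5880.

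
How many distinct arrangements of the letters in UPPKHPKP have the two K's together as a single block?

210

Treat the 2 copies of K as a single block. The multiset to arrange is then {KK, H, P, P, P, P, U}, 7 items in all.
That gives (7)!/(4!) = 210 arrangements.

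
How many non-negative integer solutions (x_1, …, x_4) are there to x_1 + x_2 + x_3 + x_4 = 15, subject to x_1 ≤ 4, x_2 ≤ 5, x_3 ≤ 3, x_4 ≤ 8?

Ignoring the caps, the number of non-negative solutions to x_1+…+x_4 = 15 is C(18,3) = 816.
Subtract solutions that violate a single cap (substitute x_i' = x_i − (cap_i+1)): x_1 ≥ 5 gives C(13,3) = 286; x_2 ≥ 6 gives C(12,3) = 220; x_3 ≥ 4 gives C(14,3) = 364; x_4 ≥ 9 gives C(9,3) = 84. Together 954.
Add back pairs where two caps are both exceeded: 35 + 84 + 4 + 56 + 1 + 10 = 190.
Subtract triples: 1 + 0 + 0 + 0 = 1.
By inclusion–exclusion the count is 816 − 954 + 190 − 1 = 51.

51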